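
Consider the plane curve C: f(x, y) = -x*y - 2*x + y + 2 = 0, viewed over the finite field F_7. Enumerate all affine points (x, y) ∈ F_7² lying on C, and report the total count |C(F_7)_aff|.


Affine F_7-points: {(0, 5), (1, 0), (1, 1), (1, 2), (1, 3), (1, 4), (1, 5), (1, 6), (2, 5), (3, 5), (4, 5), (5, 5), (6, 5)}; count = 13.

For each of the 49 pairs (x, y) ∈ F_7², evaluate f(x, y) mod 7. Record the zeros.
  x = 0: [0↦2, 1↦3, 2↦4, 3↦5, 4↦6, 5↦0, 6↦1]  zeros at y ∈ {5}
  x = 1: [0↦0, 1↦0, 2↦0, 3↦0, 4↦0, 5↦0, 6↦0]  zeros at y ∈ {0, 1, 2, 3, 4, 5, 6}
  x = 2: [0↦5, 1↦4, 2↦3, 3↦2, 4↦1, 5↦0, 6↦6]  zeros at y ∈ {5}
  x = 3: [0↦3, 1↦1, 2↦6, 3↦4, 4↦2, 5↦0, 6↦5]  zeros at y ∈ {5}
  x = 4: [0↦1, 1↦5, 2↦2, 3↦6, 4↦3, 5↦0, 6↦4]  zeros at y ∈ {5}
  x = 5: [0↦6, 1↦2, 2↦5, 3↦1, 4↦4, 5↦0, 6↦3]  zeros at y ∈ {5}
  x = 6: [0↦4, 1↦6, 2↦1, 3↦3, 4↦5, 5↦0, 6↦2]  zeros at y ∈ {5}
Collecting zeros: affine points = {(0, 5), (1, 0), (1, 1), (1, 2), (1, 3), (1, 4), (1, 5), (1, 6), (2, 5), (3, 5), (4, 5), (5, 5), (6, 5)}.
Total count |C(F_7)_aff| = 13.


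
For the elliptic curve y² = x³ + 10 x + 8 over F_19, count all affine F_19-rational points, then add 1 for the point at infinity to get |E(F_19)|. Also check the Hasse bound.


Affine points = {(1, 0), (2, 6), (2, 13), (4, 6), (4, 13), (8, 7), (8, 12), (10, 5), (10, 14), (11, 9), (11, 10), (13, 6), (13, 13), (14, 2), (14, 17), (18, 4), (18, 15)}; affine count = 17; |E(F_19)| = 18.

Discriminant check: Δ ∝ 4a³ + 27b² = 4·10³ + 27·8² = 4·1000 + 27·64 ≡ 9 (mod 19). Nonzero ⇒ E is nonsingular.
For each x ∈ F_19, compute rhs = x³ + 10·x + 8 mod 19, then count y ∈ F_19 with y² ≡ rhs.
  x = 0: rhs = 8, matching y values: none (0 points).
  x = 1: rhs = 0, matching y values: 0 (1 points).
  x = 2: rhs = 17, matching y values: 6, 13 (2 points).
  x = 3: rhs = 8, matching y values: none (0 points).
  x = 4: rhs = 17, matching y values: 6, 13 (2 points).
  x = 5: rhs = 12, matching y values: none (0 points).
  x = 6: rhs = 18, matching y values: none (0 points).
  x = 7: rhs = 3, matching y values: none (0 points).
  x = 8: rhs = 11, matching y values: 7, 12 (2 points).
  x = 9: rhs = 10, matching y values: none (0 points).
  x = 10: rhs = 6, matching y values: 5, 14 (2 points).
  x = 11: rhs = 5, matching y values: 9, 10 (2 points).
  x = 12: rhs = 13, matching y values: none (0 points).
  x = 13: rhs = 17, matching y values: 6, 13 (2 points).
  x = 14: rhs = 4, matching y values: 2, 17 (2 points).
  x = 15: rhs = 18, matching y values: none (0 points).
  x = 16: rhs = 8, matching y values: none (0 points).
  x = 17: rhs = 18, matching y values: none (0 points).
  x = 18: rhs = 16, matching y values: 4, 15 (2 points).
Total affine count: 17.
Full point count |E(F_19)| = 17 + 1 = 18.
Hasse bound: |18 − (19+1)| = |-2| = 2 ≤ 2√19 ≈ 8.7178 ✓.


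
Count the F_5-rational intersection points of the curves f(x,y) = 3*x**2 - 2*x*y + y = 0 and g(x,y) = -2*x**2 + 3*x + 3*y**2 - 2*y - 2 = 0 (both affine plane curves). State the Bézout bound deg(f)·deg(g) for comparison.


Common zeros: {(1, 3)}; count = 1; Bézout bound = 4.

deg(f) = 2, deg(g) = 2, so Bézout bound = 4.
Scan x ∈ F_5. For each x, list the y ∈ F_5 with f(x, y) ≡ 0 and those with g(x, y) ≡ 0 (mod 5); the common zeros in that column are the intersection.
  x = 0: f ≡ 0 at y ∈ {0}; g ≡ 0 at y ∈ ∅; common: ∅.
  x = 1: f ≡ 0 at y ∈ {3}; g ≡ 0 at y ∈ {1, 3}; common: {3}.
  x = 2: f ≡ 0 at y ∈ {4}; g ≡ 0 at y ∈ ∅; common: ∅.
  x = 3: f ≡ 0 at y ∈ ∅; g ≡ 0 at y ∈ {1, 3}; common: ∅.
  x = 4: f ≡ 0 at y ∈ {4}; g ≡ 0 at y ∈ ∅; common: ∅.
Collecting: common zeros = {(1, 3)}, so the count is 1.
Comparison with the Bézout bound: 1 ≤ 4 = deg(f)·deg(g), as expected for curves with no common component (the affine F_5-count falls short of the bound because intersections may lie at infinity, over extension fields, or carry multiplicity).


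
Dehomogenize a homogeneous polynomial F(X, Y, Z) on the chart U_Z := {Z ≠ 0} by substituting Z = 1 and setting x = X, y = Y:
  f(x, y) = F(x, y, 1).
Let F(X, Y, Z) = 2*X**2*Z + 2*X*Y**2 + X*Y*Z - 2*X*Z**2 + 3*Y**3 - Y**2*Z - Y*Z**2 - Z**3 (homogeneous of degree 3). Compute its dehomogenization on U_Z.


f(x, y) = 2*x**2 + 2*x*y**2 + x*y - 2*x + 3*y**3 - y**2 - y - 1

On U_Z we set Z = 1. Each monomial c·X^i·Y^j·Z^k in F becomes c·x^i·y^j·1^k = c·x^i·y^j.
Substituting Z = 1: F(X, Y, 1) = 2*x**2 + 2*x*y**2 + x*y - 2*x + 3*y**3 - y**2 - y - 1.
Note: deg(f) ≤ deg(F) = 3; strict inequality happens when F is divisible by Z (lost terms).


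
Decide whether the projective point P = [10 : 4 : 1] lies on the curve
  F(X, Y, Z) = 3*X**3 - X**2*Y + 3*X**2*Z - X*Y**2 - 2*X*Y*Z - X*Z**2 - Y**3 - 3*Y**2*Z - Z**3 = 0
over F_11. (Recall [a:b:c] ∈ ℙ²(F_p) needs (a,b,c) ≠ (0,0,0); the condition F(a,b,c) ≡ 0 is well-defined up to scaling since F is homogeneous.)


F(10,4,1) ≡ 7 (mod 11); P is NOT on the curve.

Evaluate F(10, 4, 1) term-by-term (mod 11).
  3*X**3 ↦ 3·1000·1·1 = 3000
  -X**2*Y ↦ -1·100·4·1 = -400
  3*X**2*Z ↦ 3·100·1·1 = 300
  -X*Y**2 ↦ -1·10·16·1 = -160
  -2*X*Y*Z ↦ -2·10·4·1 = -80
  -X*Z**2 ↦ -1·10·1·1 = -10
  -Y**3 ↦ -1·1·64·1 = -64
  -3*Y**2*Z ↦ -3·1·16·1 = -48
  -Z**3 ↦ -1·1·1·1 = -1
Sum: F(10, 4, 1) = (3000) + (-400) + (300) + (-160) + (-80) + (-10) + (-64) + (-48) + (-1) = 2537.
Reducing mod 11: 2537 ≡ 7 (mod 11).
Since F(a, b, c) ≡ 7 ≠ 0 (mod 11), P does NOT lie on the curve.


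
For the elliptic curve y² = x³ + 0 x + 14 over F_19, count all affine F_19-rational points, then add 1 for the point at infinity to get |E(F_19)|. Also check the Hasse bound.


Affine points = {(5, 5), (5, 14), (10, 8), (10, 11), (13, 8), (13, 11), (15, 8), (15, 11), (16, 5), (16, 14), (17, 5), (17, 14)}; affine count = 12; |E(F_19)| = 13.

Discriminant check: Δ ∝ 4a³ + 27b² = 4·0³ + 27·14² = 4·0 + 27·196 ≡ 10 (mod 19). Nonzero ⇒ E is nonsingular.
For each x ∈ F_19, compute rhs = x³ + 0·x + 14 mod 19, then count y ∈ F_19 with y² ≡ rhs.
  x = 0: rhs = 14, matching y values: none (0 points).
  x = 1: rhs = 15, matching y values: none (0 points).
  x = 2: rhs = 3, matching y values: none (0 points).
  x = 3: rhs = 3, matching y values: none (0 points).
  x = 4: rhs = 2, matching y values: none (0 points).
  x = 5: rhs = 6, matching y values: 5, 14 (2 points).
  x = 6: rhs = 2, matching y values: none (0 points).
  x = 7: rhs = 15, matching y values: none (0 points).
  x = 8: rhs = 13, matching y values: none (0 points).
  x = 9: rhs = 2, matching y values: none (0 points).
  x = 10: rhs = 7, matching y values: 8, 11 (2 points).
  x = 11: rhs = 15, matching y values: none (0 points).
  x = 12: rhs = 13, matching y values: none (0 points).
  x = 13: rhs = 7, matching y values: 8, 11 (2 points).
  x = 14: rhs = 3, matching y values: none (0 points).
  x = 15: rhs = 7, matching y values: 8, 11 (2 points).
  x = 16: rhs = 6, matching y values: 5, 14 (2 points).
  x = 17: rhs = 6, matching y values: 5, 14 (2 points).
  x = 18: rhs = 13, matching y values: none (0 points).
Total affine count: 12.
Full point count |E(F_19)| = 12 + 1 = 13.
Hasse bound: |13 − (19+1)| = |-7| = 7 ≤ 2√19 ≈ 8.7178 ✓.


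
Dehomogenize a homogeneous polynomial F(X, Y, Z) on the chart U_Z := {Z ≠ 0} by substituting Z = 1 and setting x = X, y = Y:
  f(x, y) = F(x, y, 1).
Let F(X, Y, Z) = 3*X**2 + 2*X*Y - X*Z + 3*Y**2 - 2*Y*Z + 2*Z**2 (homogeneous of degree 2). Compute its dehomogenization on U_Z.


f(x, y) = 3*x**2 + 2*x*y - x + 3*y**2 - 2*y + 2

On U_Z we set Z = 1. Each monomial c·X^i·Y^j·Z^k in F becomes c·x^i·y^j·1^k = c·x^i·y^j.
Substituting Z = 1: F(X, Y, 1) = 3*x**2 + 2*x*y - x + 3*y**2 - 2*y + 2.
Note: deg(f) ≤ deg(F) = 2; strict inequality happens when F is divisible by Z (lost terms).


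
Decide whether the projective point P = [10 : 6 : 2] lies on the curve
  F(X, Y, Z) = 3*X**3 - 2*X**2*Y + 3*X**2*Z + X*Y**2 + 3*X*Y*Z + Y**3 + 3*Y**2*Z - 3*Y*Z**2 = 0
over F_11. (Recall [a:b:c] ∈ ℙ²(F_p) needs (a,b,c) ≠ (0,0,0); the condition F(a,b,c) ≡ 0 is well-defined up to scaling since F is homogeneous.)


F(10,6,2) ≡ 4 (mod 11); P is NOT on the curve.

Evaluate F(10, 6, 2) term-by-term (mod 11).
  3*X**3 ↦ 3·1000·1·1 = 3000
  -2*X**2*Y ↦ -2·100·6·1 = -1200
  3*X**2*Z ↦ 3·100·1·2 = 600
  X*Y**2 ↦ 1·10·36·1 = 360
  3*X*Y*Z ↦ 3·10·6·2 = 360
  Y**3 ↦ 1·1·216·1 = 216
  3*Y**2*Z ↦ 3·1·36·2 = 216
  -3*Y*Z**2 ↦ -3·1·6·4 = -72
Sum: F(10, 6, 2) = (3000) + (-1200) + (600) + (360) + (360) + (216) + (216) + (-72) = 3480.
Reducing mod 11: 3480 ≡ 4 (mod 11).
Since F(a, b, c) ≡ 4 ≠ 0 (mod 11), P does NOT lie on the curve.


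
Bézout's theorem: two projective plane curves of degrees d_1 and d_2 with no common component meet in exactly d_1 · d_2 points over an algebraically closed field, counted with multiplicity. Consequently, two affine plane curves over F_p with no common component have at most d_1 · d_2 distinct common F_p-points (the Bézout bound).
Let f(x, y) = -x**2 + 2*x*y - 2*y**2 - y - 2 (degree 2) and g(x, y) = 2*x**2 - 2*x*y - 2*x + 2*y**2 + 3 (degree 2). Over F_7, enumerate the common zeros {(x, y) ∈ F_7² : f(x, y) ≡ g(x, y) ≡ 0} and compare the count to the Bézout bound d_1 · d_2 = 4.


Common zeros: ∅; count = 0; Bézout bound = 4.

deg(f) = 2, deg(g) = 2, so Bézout bound = 4.
Scan x ∈ F_7. For each x, list the y ∈ F_7 with f(x, y) ≡ 0 and those with g(x, y) ≡ 0 (mod 7); the common zeros in that column are the intersection.
  x = 0: f ≡ 0 at y ∈ ∅; g ≡ 0 at y ∈ {3, 4}; common: ∅.
  x = 1: f ≡ 0 at y ∈ ∅; g ≡ 0 at y ∈ {2, 6}; common: ∅.
  x = 2: f ≡ 0 at y ∈ ∅; g ≡ 0 at y ∈ {0, 2}; common: ∅.
  x = 3: f ≡ 0 at y ∈ {3}; g ≡ 0 at y ∈ {5}; common: ∅.
  x = 4: f ≡ 0 at y ∈ ∅; g ≡ 0 at y ∈ {1, 3}; common: ∅.
  x = 5: f ≡ 0 at y ∈ ∅; g ≡ 0 at y ∈ {1, 4}; common: ∅.
  x = 6: f ≡ 0 at y ∈ ∅; g ≡ 0 at y ∈ {0, 6}; common: ∅.
Collecting: common zeros = ∅, so the count is 0.
Comparison with the Bézout bound: 0 ≤ 4 = deg(f)·deg(g), as expected for curves with no common component (the affine F_7-count falls short of the bound because intersections may lie at infinity, over extension fields, or carry multiplicity).


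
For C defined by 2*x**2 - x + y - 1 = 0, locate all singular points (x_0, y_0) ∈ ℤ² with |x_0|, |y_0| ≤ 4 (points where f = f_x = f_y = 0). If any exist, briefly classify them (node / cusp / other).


No singular points in the scanned grid; C is smooth there.

Compute partial derivatives:
  f_x = 4*x - 1.
  f_y = 1.
f_y = 1 is a nonzero constant, so f_y never vanishes: no point (x, y) can satisfy f = f_x = f_y = 0. In particular no (x, y) ∈ {−4, ..., 4}² is singular; the curve is smooth.


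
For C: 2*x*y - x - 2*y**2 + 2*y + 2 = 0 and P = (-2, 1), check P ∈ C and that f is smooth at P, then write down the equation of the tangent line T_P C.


Tangent line at P: x - 6*y + 8 = 0.

Step 1: f(-2, 1) = 0, so P lies on C.
Step 2: partial derivatives
  f_x(x, y) = 2*y - 1, f_y(x, y) = 2*x - 4*y + 2.
  f_x(P) = 1, f_y(P) = -6 (gradient nonzero, so P is smooth).
Step 3: tangent line at P: 1·(x − -2) + -6·(y − 1) = 0.
Expanding: x - 6*y + 8 = 0.


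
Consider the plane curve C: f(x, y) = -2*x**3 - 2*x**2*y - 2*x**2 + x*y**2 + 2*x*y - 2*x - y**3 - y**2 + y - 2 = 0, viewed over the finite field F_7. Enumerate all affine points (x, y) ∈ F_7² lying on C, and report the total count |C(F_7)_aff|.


Affine F_7-points: {(0, 3), (0, 5), (1, 2), (3, 5), (5, 3), (5, 5), (6, 0)}; count = 7.

For each of the 49 pairs (x, y) ∈ F_7², evaluate f(x, y) mod 7. Record the zeros.
  x = 0: [0↦5, 1↦4, 2↦2, 3↦0, 4↦6, 5↦0, 6↦4]  zeros at y ∈ {3, 5}
  x = 1: [0↦6, 1↦6, 2↦0, 3↦3, 4↦2, 5↦5, 6↦6]  zeros at y ∈ {2}
  x = 2: [0↦5, 1↦2, 2↦2, 3↦6, 4↦1, 5↦2, 6↦3]  zeros at y ∈ ∅
  x = 3: [0↦4, 1↦1, 2↦3, 3↦4, 4↦5, 5↦0, 6↦4]  zeros at y ∈ {5}
  x = 4: [0↦5, 1↦5, 2↦5, 3↦6, 4↦2, 5↦1, 6↦4]  zeros at y ∈ ∅
  x = 5: [0↦3, 1↦2, 2↦3, 3↦0, 4↦1, 5↦0, 6↦5]  zeros at y ∈ {3, 5}
  x = 6: [0↦0, 1↦1, 2↦6, 3↦2, 4↦4, 5↦6, 6↦2]  zeros at y ∈ {0}
Collecting zeros: affine points = {(0, 3), (0, 5), (1, 2), (3, 5), (5, 3), (5, 5), (6, 0)}.
Total count |C(F_7)_aff| = 7.


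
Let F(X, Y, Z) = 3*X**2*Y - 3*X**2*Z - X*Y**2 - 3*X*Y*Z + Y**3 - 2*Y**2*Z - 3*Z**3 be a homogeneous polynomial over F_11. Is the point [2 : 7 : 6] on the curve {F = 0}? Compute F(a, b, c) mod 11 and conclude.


F(2,7,6) ≡ 1 (mod 11); P is NOT on the curve.

Evaluate F(2, 7, 6) term-by-term (mod 11).
  3*X**2*Y ↦ 3·4·7·1 = 84
  -3*X**2*Z ↦ -3·4·1·6 = -72
  -X*Y**2 ↦ -1·2·49·1 = -98
  -3*X*Y*Z ↦ -3·2·7·6 = -252
  Y**3 ↦ 1·1·343·1 = 343
  -2*Y**2*Z ↦ -2·1·49·6 = -588
  -3*Z**3 ↦ -3·1·1·216 = -648
Sum: F(2, 7, 6) = (84) + (-72) + (-98) + (-252) + (343) + (-588) + (-648) = -1231.
Reducing mod 11: -1231 ≡ 1 (mod 11).
Since F(a, b, c) ≡ 1 ≠ 0 (mod 11), P does NOT lie on the curve.


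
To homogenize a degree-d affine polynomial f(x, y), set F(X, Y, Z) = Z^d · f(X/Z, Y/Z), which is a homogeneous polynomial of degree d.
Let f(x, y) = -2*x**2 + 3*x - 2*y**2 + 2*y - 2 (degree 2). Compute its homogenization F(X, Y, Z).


F(X, Y, Z) = -2*X**2 + 3*X*Z - 2*Y**2 + 2*Y*Z - 2*Z**2

deg(f) = 2.
Substitute x = X/Z, y = Y/Z into f, then multiply by Z^2.
  monomial -2·x^2·y^0 ↦ -2·X^2·Y^0·Z^0.
  monomial 3·x^1·y^0 ↦ 3·X^1·Y^0·Z^1.
  monomial -2·x^0·y^2 ↦ -2·X^0·Y^2·Z^0.
  monomial 2·x^0·y^1 ↦ 2·X^0·Y^1·Z^1.
  monomial -2·x^0·y^0 ↦ -2·X^0·Y^0·Z^2.
Collecting: F(X, Y, Z) = -2*X**2 + 3*X*Z - 2*Y**2 + 2*Y*Z - 2*Z**2.


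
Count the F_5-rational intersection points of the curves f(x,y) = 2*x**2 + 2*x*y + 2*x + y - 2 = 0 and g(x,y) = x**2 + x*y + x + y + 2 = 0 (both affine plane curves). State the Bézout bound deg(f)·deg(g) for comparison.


Common zeros: {(2, 4), (3, 4)}; count = 2; Bézout bound = 4.

deg(f) = 2, deg(g) = 2, so Bézout bound = 4.
Scan x ∈ F_5. For each x, list the y ∈ F_5 with f(x, y) ≡ 0 and those with g(x, y) ≡ 0 (mod 5); the common zeros in that column are the intersection.
  x = 0: f ≡ 0 at y ∈ {2}; g ≡ 0 at y ∈ {3}; common: ∅.
  x = 1: f ≡ 0 at y ∈ {1}; g ≡ 0 at y ∈ {3}; common: ∅.
  x = 2: f ≡ 0 at y ∈ {0, 1, 2, 3, 4}; g ≡ 0 at y ∈ {4}; common: {4}.
  x = 3: f ≡ 0 at y ∈ {4}; g ≡ 0 at y ∈ {4}; common: {4}.
  x = 4: f ≡ 0 at y ∈ {3}; g ≡ 0 at y ∈ ∅; common: ∅.
Collecting: common zeros = {(2, 4), (3, 4)}, so the count is 2.
Comparison with the Bézout bound: 2 ≤ 4 = deg(f)·deg(g), as expected for curves with no common component (the affine F_5-count falls short of the bound because intersections may lie at infinity, over extension fields, or carry multiplicity).


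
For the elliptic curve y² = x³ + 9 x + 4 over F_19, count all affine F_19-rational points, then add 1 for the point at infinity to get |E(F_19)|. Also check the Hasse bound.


Affine points = {(0, 2), (0, 17), (2, 7), (2, 12), (3, 1), (3, 18), (4, 3), (4, 16), (7, 7), (7, 12), (9, 4), (9, 15), (10, 7), (10, 12), (11, 3), (11, 16), (12, 4), (12, 15), (13, 0), (14, 9), (14, 10), (16, 8), (16, 11), (17, 4), (17, 15)}; affine count = 25; |E(F_19)| = 26.

Discriminant check: Δ ∝ 4a³ + 27b² = 4·9³ + 27·4² = 4·729 + 27·16 ≡ 4 (mod 19). Nonzero ⇒ E is nonsingular.
For each x ∈ F_19, compute rhs = x³ + 9·x + 4 mod 19, then count y ∈ F_19 with y² ≡ rhs.
  x = 0: rhs = 4, matching y values: 2, 17 (2 points).
  x = 1: rhs = 14, matching y values: none (0 points).
  x = 2: rhs = 11, matching y values: 7, 12 (2 points).
  x = 3: rhs = 1, matching y values: 1, 18 (2 points).
  x = 4: rhs = 9, matching y values: 3, 16 (2 points).
  x = 5: rhs = 3, matching y values: none (0 points).
  x = 6: rhs = 8, matching y values: none (0 points).
  x = 7: rhs = 11, matching y values: 7, 12 (2 points).
  x = 8: rhs = 18, matching y values: none (0 points).
  x = 9: rhs = 16, matching y values: 4, 15 (2 points).
  x = 10: rhs = 11, matching y values: 7, 12 (2 points).
  x = 11: rhs = 9, matching y values: 3, 16 (2 points).
  x = 12: rhs = 16, matching y values: 4, 15 (2 points).
  x = 13: rhs = 0, matching y values: 0 (1 points).
  x = 14: rhs = 5, matching y values: 9, 10 (2 points).
  x = 15: rhs = 18, matching y values: none (0 points).
  x = 16: rhs = 7, matching y values: 8, 11 (2 points).
  x = 17: rhs = 16, matching y values: 4, 15 (2 points).
  x = 18: rhs = 13, matching y values: none (0 points).
Total affine count: 25.
Full point count |E(F_19)| = 25 + 1 = 26.
Hasse bound: |26 − (19+1)| = |6| = 6 ≤ 2√19 ≈ 8.7178 ✓.


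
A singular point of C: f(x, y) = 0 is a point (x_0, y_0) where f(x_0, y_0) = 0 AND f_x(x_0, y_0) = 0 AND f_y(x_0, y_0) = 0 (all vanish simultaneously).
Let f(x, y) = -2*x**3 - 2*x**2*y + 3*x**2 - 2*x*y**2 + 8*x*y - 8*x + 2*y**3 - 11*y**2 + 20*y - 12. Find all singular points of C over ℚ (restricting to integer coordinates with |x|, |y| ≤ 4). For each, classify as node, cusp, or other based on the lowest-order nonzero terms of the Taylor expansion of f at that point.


Singular points: {(0, 2)}; classification: node.

Compute partial derivatives:
  f_x = -6*x**2 - 4*x*y + 6*x - 2*y**2 + 8*y - 8.
  f_y = -2*x**2 - 4*x*y + 8*x + 6*y**2 - 22*y + 20.
Scan x_0 ∈ {−4, ..., 4}. For each x_0, f_y(x_0, y) is a polynomial in y; find its integer roots y ∈ {−4, ..., 4}, then test f_x and f at those candidates.
  x = -4: f_y(-4, y) = 6*y**2 - 6*y - 44; no integer root y with |y| ≤ 4.
  x = -3: f_y(-3, y) = 6*y**2 - 10*y - 22; no integer root y with |y| ≤ 4.
  x = -2: f_y(-2, y) = 6*y**2 - 14*y - 4; no integer root y with |y| ≤ 4.
  x = -1: f_y(-1, y) = 6*y**2 - 18*y + 10; no integer root y with |y| ≤ 4.
  x = 0: f_y(0, y) = 6*y**2 - 22*y + 20; vanishes at y ∈ {2}. (0, 2): f_x = 0, f = 0 — SINGULAR.
  x = 1: f_y(1, y) = 6*y**2 - 26*y + 26; no integer root y with |y| ≤ 4.
  x = 2: f_y(2, y) = 6*y**2 - 30*y + 28; no integer root y with |y| ≤ 4.
  x = 3: f_y(3, y) = 6*y**2 - 34*y + 26; no integer root y with |y| ≤ 4.
  x = 4: f_y(4, y) = 6*y**2 - 38*y + 20; no integer root y with |y| ≤ 4.
Only singular point on the grid: (0, 2).
Classify: substitute x = 0 + u, y = 2 + v and expand: f = -2*u**3 - 2*u**2*v - u**2 - 2*u*v**2 + 2*v**3 + v**2.
No constant or linear terms (consistent with a singular point). Quadratic part: -u**2 + v**2. Cubic part: -2*u**3 - 2*u**2*v - 2*u*v**2 + 2*v**3.
The quadratic part v**2 - u**2 = (v − u)(v + u) splits into two distinct linear factors, so there are two distinct tangent lines y − 2 = ±(x − 0) — this is a node (ordinary double point).
Classification: node.


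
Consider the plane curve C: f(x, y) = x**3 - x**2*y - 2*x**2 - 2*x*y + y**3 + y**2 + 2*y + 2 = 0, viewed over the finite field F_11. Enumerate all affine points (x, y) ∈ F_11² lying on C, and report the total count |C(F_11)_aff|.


Affine F_11-points: {(0, 3), (0, 8), (0, 10), (1, 2), (1, 4), (2, 7), (3, 0), (3, 1), (3, 9), (4, 6), (5, 0), (5, 10), (6, 2), (6, 3), (6, 5), (7, 10), (8, 2), (8, 4), (9, 9), (10, 3), (10, 9)}; count = 21.

For each of the 121 pairs (x, y) ∈ F_11², evaluate f(x, y) mod 11. Record the zeros.
  x = 0: [0↦2, 1↦6, 2↦7, 3↦0, 4↦2, 5↦8, 6↦2, 7↦1, 8↦0, 9↦5, 10↦0]  zeros at y ∈ {3, 8, 10}
  x = 1: [0↦1, 1↦2, 2↦0, 3↦1, 4↦0, 5↦3, 6↦5, 7↦1, 8↦8, 9↦10, 10↦2]  zeros at y ∈ {2, 4}
  x = 2: [0↦2, 1↦9, 2↦2, 3↦9, 4↦3, 5↦1, 6↦9, 7↦0, 8↦2, 9↦10, 10↦8]  zeros at y ∈ {7}
  x = 3: [0↦0, 1↦0, 2↦8, 3↦8, 4↦6, 5↦8, 6↦9, 7↦4, 8↦10, 9↦0, 10↦2]  zeros at y ∈ {0, 1, 9}
  x = 4: [0↦1, 1↦3, 2↦2, 3↦4, 4↦4, 5↦8, 6↦0, 7↦8, 8↦5, 9↦8, 10↦1]  zeros at y ∈ {6}
  x = 5: [0↦0, 1↦2, 2↦1, 3↦3, 4↦3, 5↦7, 6↦10, 7↦7, 8↦4, 9↦7, 10↦0]  zeros at y ∈ {0, 10}
  x = 6: [0↦3, 1↦3, 2↦0, 3↦0, 4↦9, 5↦0, 6↦1, 7↦7, 8↦2, 9↦3, 10↦5]  zeros at y ∈ {2, 3, 5}
  x = 7: [0↦5, 1↦1, 2↦5, 3↦1, 4↦6, 5↦4, 6↦1, 7↦3, 8↦5, 9↦2, 10↦0]  zeros at y ∈ {10}
  x = 8: [0↦1, 1↦2, 2↦0, 3↦1, 4↦0, 5↦3, 6↦5, 7↦1, 8↦8, 9↦10, 10↦2]  zeros at y ∈ {2, 4}
  x = 9: [0↦8, 1↦1, 2↦2, 3↦6, 4↦8, 5↦3, 6↦8, 7↦7, 8↦6, 9↦0, 10↦6]  zeros at y ∈ {9}
  x = 10: [0↦10, 1↦4, 2↦6, 3↦0, 4↦3, 5↦10, 6↦5, 7↦5, 8↦5, 9↦0, 10↦7]  zeros at y ∈ {3, 9}
Collecting zeros: affine points = {(0, 3), (0, 8), (0, 10), (1, 2), (1, 4), (2, 7), (3, 0), (3, 1), (3, 9), (4, 6), (5, 0), (5, 10), (6, 2), (6, 3), (6, 5), (7, 10), (8, 2), (8, 4), (9, 9), (10, 3), (10, 9)}.
Total count |C(F_11)_aff| = 21.


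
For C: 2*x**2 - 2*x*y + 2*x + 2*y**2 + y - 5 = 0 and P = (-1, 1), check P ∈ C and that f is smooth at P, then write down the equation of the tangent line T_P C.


Tangent line at P: -4*x + 7*y - 11 = 0.

Step 1: f(-1, 1) = 0, so P lies on C.
Step 2: partial derivatives
  f_x(x, y) = 4*x - 2*y + 2, f_y(x, y) = -2*x + 4*y + 1.
  f_x(P) = -4, f_y(P) = 7 (gradient nonzero, so P is smooth).
Step 3: tangent line at P: -4·(x − -1) + 7·(y − 1) = 0.
Expanding: -4*x + 7*y - 11 = 0.


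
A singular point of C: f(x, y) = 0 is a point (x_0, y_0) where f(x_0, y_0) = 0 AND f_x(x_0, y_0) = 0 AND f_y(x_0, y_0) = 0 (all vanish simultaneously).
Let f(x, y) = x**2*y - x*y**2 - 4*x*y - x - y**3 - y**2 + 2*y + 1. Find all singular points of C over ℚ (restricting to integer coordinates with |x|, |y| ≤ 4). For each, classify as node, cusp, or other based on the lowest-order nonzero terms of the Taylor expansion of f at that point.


Singular points: {(1, -1)}; classification: node.

Compute partial derivatives:
  f_x = 2*x*y - y**2 - 4*y - 1.
  f_y = x**2 - 2*x*y - 4*x - 3*y**2 - 2*y + 2.
Scan x_0 ∈ {−4, ..., 4}. For each x_0, f_y(x_0, y) is a polynomial in y; find its integer roots y ∈ {−4, ..., 4}, then test f_x and f at those candidates.
  x = -4: f_y(-4, y) = -3*y**2 + 6*y + 34; no integer root y with |y| ≤ 4.
  x = -3: f_y(-3, y) = -3*y**2 + 4*y + 23; no integer root y with |y| ≤ 4.
  x = -2: f_y(-2, y) = -3*y**2 + 2*y + 14; no integer root y with |y| ≤ 4.
  x = -1: f_y(-1, y) = 7 - 3*y**2; no integer root y with |y| ≤ 4.
  x = 0: f_y(0, y) = -3*y**2 - 2*y + 2; no integer root y with |y| ≤ 4.
  x = 1: f_y(1, y) = -3*y**2 - 4*y - 1; vanishes at y ∈ {-1}. (1, -1): f_x = 0, f = 0 — SINGULAR.
  x = 2: f_y(2, y) = -3*y**2 - 6*y - 2; no integer root y with |y| ≤ 4.
  x = 3: f_y(3, y) = -3*y**2 - 8*y - 1; no integer root y with |y| ≤ 4.
  x = 4: f_y(4, y) = -3*y**2 - 10*y + 2; no integer root y with |y| ≤ 4.
Only singular point on the grid: (1, -1).
Classify: substitute x = 1 + u, y = -1 + v and expand: f = u**2*v - u**2 - u*v**2 - v**3 + v**2.
No constant or linear terms (consistent with a singular point). Quadratic part: -u**2 + v**2. Cubic part: u**2*v - u*v**2 - v**3.
The quadratic part v**2 - u**2 = (v − u)(v + u) splits into two distinct linear factors, so there are two distinct tangent lines y − -1 = ±(x − 1) — this is a node (ordinary double point).
Classification: node.


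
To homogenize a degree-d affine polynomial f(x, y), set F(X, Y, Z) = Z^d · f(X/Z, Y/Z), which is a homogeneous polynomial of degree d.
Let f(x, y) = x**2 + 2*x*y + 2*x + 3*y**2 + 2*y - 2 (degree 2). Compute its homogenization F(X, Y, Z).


F(X, Y, Z) = X**2 + 2*X*Y + 2*X*Z + 3*Y**2 + 2*Y*Z - 2*Z**2

deg(f) = 2.
Substitute x = X/Z, y = Y/Z into f, then multiply by Z^2.
  monomial 1·x^2·y^0 ↦ 1·X^2·Y^0·Z^0.
  monomial 2·x^1·y^1 ↦ 2·X^1·Y^1·Z^0.
  monomial 2·x^1·y^0 ↦ 2·X^1·Y^0·Z^1.
  monomial 3·x^0·y^2 ↦ 3·X^0·Y^2·Z^0.
  monomial 2·x^0·y^1 ↦ 2·X^0·Y^1·Z^1.
  monomial -2·x^0·y^0 ↦ -2·X^0·Y^0·Z^2.
Collecting: F(X, Y, Z) = X**2 + 2*X*Y + 2*X*Z + 3*Y**2 + 2*Y*Z - 2*Z**2.


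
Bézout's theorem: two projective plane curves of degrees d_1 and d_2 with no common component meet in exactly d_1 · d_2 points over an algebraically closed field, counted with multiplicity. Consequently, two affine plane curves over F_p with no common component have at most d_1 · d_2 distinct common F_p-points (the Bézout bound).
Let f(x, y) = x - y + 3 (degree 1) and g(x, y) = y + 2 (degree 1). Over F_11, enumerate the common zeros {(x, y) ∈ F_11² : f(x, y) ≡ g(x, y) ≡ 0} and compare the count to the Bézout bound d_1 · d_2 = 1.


Common zeros: {(6, 9)}; count = 1; Bézout bound = 1.

deg(f) = 1, deg(g) = 1, so Bézout bound = 1.
Scan x ∈ F_11. For each x, list the y ∈ F_11 with f(x, y) ≡ 0 and those with g(x, y) ≡ 0 (mod 11); the common zeros in that column are the intersection.
  x = 0: f ≡ 0 at y ∈ {3}; g ≡ 0 at y ∈ {9}; common: ∅.
  x = 1: f ≡ 0 at y ∈ {4}; g ≡ 0 at y ∈ {9}; common: ∅.
  x = 2: f ≡ 0 at y ∈ {5}; g ≡ 0 at y ∈ {9}; common: ∅.
  x = 3: f ≡ 0 at y ∈ {6}; g ≡ 0 at y ∈ {9}; common: ∅.
  x = 4: f ≡ 0 at y ∈ {7}; g ≡ 0 at y ∈ {9}; common: ∅.
  x = 5: f ≡ 0 at y ∈ {8}; g ≡ 0 at y ∈ {9}; common: ∅.
  x = 6: f ≡ 0 at y ∈ {9}; g ≡ 0 at y ∈ {9}; common: {9}.
  x = 7: f ≡ 0 at y ∈ {10}; g ≡ 0 at y ∈ {9}; common: ∅.
  x = 8: f ≡ 0 at y ∈ {0}; g ≡ 0 at y ∈ {9}; common: ∅.
  x = 9: f ≡ 0 at y ∈ {1}; g ≡ 0 at y ∈ {9}; common: ∅.
  x = 10: f ≡ 0 at y ∈ {2}; g ≡ 0 at y ∈ {9}; common: ∅.
Collecting: common zeros = {(6, 9)}, so the count is 1.
Comparison with the Bézout bound: 1 ≤ 1 = deg(f)·deg(g), as expected for curves with no common component (the bound is attained).


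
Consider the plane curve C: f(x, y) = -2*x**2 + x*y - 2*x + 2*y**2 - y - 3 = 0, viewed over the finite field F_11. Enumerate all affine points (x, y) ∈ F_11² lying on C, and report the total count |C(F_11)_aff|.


Affine F_11-points: {(0, 7), (0, 10), (1, 3), (1, 8), (2, 8), (3, 5), (4, 5), (4, 10), (5, 3), (5, 6), (8, 6), (8, 7)}; count = 12.

For each of the 121 pairs (x, y) ∈ F_11², evaluate f(x, y) mod 11. Record the zeros.
  x = 0: [0↦8, 1↦9, 2↦3, 3↦1, 4↦3, 5↦9, 6↦8, 7↦0, 8↦7, 9↦7, 10↦0]  zeros at y ∈ {7, 10}
  x = 1: [0↦4, 1↦6, 2↦1, 3↦0, 4↦3, 5↦10, 6↦10, 7↦3, 8↦0, 9↦1, 10↦6]  zeros at y ∈ {3, 8}
  x = 2: [0↦7, 1↦10, 2↦6, 3↦6, 4↦10, 5↦7, 6↦8, 7↦2, 8↦0, 9↦2, 10↦8]  zeros at y ∈ {8}
  x = 3: [0↦6, 1↦10, 2↦7, 3↦8, 4↦2, 5↦0, 6↦2, 7↦8, 8↦7, 9↦10, 10↦6]  zeros at y ∈ {5}
  x = 4: [0↦1, 1↦6, 2↦4, 3↦6, 4↦1, 5↦0, 6↦3, 7↦10, 8↦10, 9↦3, 10↦0]  zeros at y ∈ {5, 10}
  x = 5: [0↦3, 1↦9, 2↦8, 3↦0, 4↦7, 5↦7, 6↦0, 7↦8, 8↦9, 9↦3, 10↦1]  zeros at y ∈ {3, 6}
  x = 6: [0↦1, 1↦8, 2↦8, 3↦1, 4↦9, 5↦10, 6↦4, 7↦2, 8↦4, 9↦10, 10↦9]  zeros at y ∈ ∅
  x = 7: [0↦6, 1↦3, 2↦4, 3↦9, 4↦7, 5↦9, 6↦4, 7↦3, 8↦6, 9↦2, 10↦2]  zeros at y ∈ ∅
  x = 8: [0↦7, 1↦5, 2↦7, 3↦2, 4↦1, 5↦4, 6↦0, 7↦0, 8↦4, 9↦1, 10↦2]  zeros at y ∈ {6, 7}
  x = 9: [0↦4, 1↦3, 2↦6, 3↦2, 4↦2, 5↦6, 6↦3, 7↦4, 8↦9, 9↦7, 10↦9]  zeros at y ∈ ∅
  x = 10: [0↦8, 1↦8, 2↦1, 3↦9, 4↦10, 5↦4, 6↦2, 7↦4, 8↦10, 9↦9, 10↦1]  zeros at y ∈ ∅
Collecting zeros: affine points = {(0, 7), (0, 10), (1, 3), (1, 8), (2, 8), (3, 5), (4, 5), (4, 10), (5, 3), (5, 6), (8, 6), (8, 7)}.
Total count |C(F_11)_aff| = 12.


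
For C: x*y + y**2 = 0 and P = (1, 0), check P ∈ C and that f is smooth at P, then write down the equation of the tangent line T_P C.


Tangent line at P: y = 0.

Step 1: f(1, 0) = 0, so P lies on C.
Step 2: partial derivatives
  f_x(x, y) = y, f_y(x, y) = x + 2*y.
  f_x(P) = 0, f_y(P) = 1 (gradient nonzero, so P is smooth).
Step 3: tangent line at P: 0·(x − 1) + 1·(y − 0) = 0.
Expanding: y = 0.


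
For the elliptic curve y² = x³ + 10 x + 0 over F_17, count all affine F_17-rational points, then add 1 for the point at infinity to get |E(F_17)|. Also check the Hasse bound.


Affine points = {(0, 0), (4, 6), (4, 11), (6, 2), (6, 15), (11, 8), (11, 9), (13, 7), (13, 10)}; affine count = 9; |E(F_17)| = 10.

Discriminant check: Δ ∝ 4a³ + 27b² = 4·10³ + 27·0² = 4·1000 + 27·0 ≡ 5 (mod 17). Nonzero ⇒ E is nonsingular.
For each x ∈ F_17, compute rhs = x³ + 10·x + 0 mod 17, then count y ∈ F_17 with y² ≡ rhs.
  x = 0: rhs = 0, matching y values: 0 (1 points).
  x = 1: rhs = 11, matching y values: none (0 points).
  x = 2: rhs = 11, matching y values: none (0 points).
  x = 3: rhs = 6, matching y values: none (0 points).
  x = 4: rhs = 2, matching y values: 6, 11 (2 points).
  x = 5: rhs = 5, matching y values: none (0 points).
  x = 6: rhs = 4, matching y values: 2, 15 (2 points).
  x = 7: rhs = 5, matching y values: none (0 points).
  x = 8: rhs = 14, matching y values: none (0 points).
  x = 9: rhs = 3, matching y values: none (0 points).
  x = 10: rhs = 12, matching y values: none (0 points).
  x = 11: rhs = 13, matching y values: 8, 9 (2 points).
  x = 12: rhs = 12, matching y values: none (0 points).
  x = 13: rhs = 15, matching y values: 7, 10 (2 points).
  x = 14: rhs = 11, matching y values: none (0 points).
  x = 15: rhs = 6, matching y values: none (0 points).
  x = 16: rhs = 6, matching y values: none (0 points).
Total affine count: 9.
Full point count |E(F_17)| = 9 + 1 = 10.
Hasse bound: |10 − (17+1)| = |-8| = 8 ≤ 2√17 ≈ 8.2462 ✓.


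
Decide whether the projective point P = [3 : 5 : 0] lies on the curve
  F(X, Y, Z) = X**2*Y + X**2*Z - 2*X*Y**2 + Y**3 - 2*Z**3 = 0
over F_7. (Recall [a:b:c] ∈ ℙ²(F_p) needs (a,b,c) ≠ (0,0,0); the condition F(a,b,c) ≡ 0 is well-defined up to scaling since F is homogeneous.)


F(3,5,0) ≡ 6 (mod 7); P is NOT on the curve.

Evaluate F(3, 5, 0) term-by-term (mod 7).
  X**2*Y ↦ 1·9·5·1 = 45
  X**2*Z ↦ 1·9·1·0 = 0
  -2*X*Y**2 ↦ -2·3·25·1 = -150
  Y**3 ↦ 1·1·125·1 = 125
  -2*Z**3 ↦ -2·1·1·0 = 0
Sum: F(3, 5, 0) = (45) + (0) + (-150) + (125) + (0) = 20.
Reducing mod 7: 20 ≡ 6 (mod 7).
Since F(a, b, c) ≡ 6 ≠ 0 (mod 7), P does NOT lie on the curve.


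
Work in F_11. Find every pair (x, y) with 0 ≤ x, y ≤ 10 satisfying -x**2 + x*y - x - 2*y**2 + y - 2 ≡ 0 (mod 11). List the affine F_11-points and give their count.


Affine F_11-points: {(1, 5), (1, 7), (2, 9), (3, 5), (3, 8), (4, 0), (4, 8), (5, 7), (6, 0), (6, 9)}; count = 10.

For each of the 121 pairs (x, y) ∈ F_11², evaluate f(x, y) mod 11. Record the zeros.
  x = 0: [0↦9, 1↦8, 2↦3, 3↦5, 4↦3, 5↦8, 6↦9, 7↦6, 8↦10, 9↦10, 10↦6]  zeros at y ∈ ∅
  x = 1: [0↦7, 1↦7, 2↦3, 3↦6, 4↦5, 5↦0, 6↦2, 7↦0, 8↦5, 9↦6, 10↦3]  zeros at y ∈ {5, 7}
  x = 2: [0↦3, 1↦4, 2↦1, 3↦5, 4↦5, 5↦1, 6↦4, 7↦3, 8↦9, 9↦0, 10↦9]  zeros at y ∈ {9}
  x = 3: [0↦8, 1↦10, 2↦8, 3↦2, 4↦3, 5↦0, 6↦4, 7↦4, 8↦0, 9↦3, 10↦2]  zeros at y ∈ {5, 8}
  x = 4: [0↦0, 1↦3, 2↦2, 3↦8, 4↦10, 5↦8, 6↦2, 7↦3, 8↦0, 9↦4, 10↦4]  zeros at y ∈ {0, 8}
  x = 5: [0↦1, 1↦5, 2↦5, 3↦1, 4↦4, 5↦3, 6↦9, 7↦0, 8↦9, 9↦3, 10↦4]  zeros at y ∈ {7}
  x = 6: [0↦0, 1↦5, 2↦6, 3↦3, 4↦7, 5↦7, 6↦3, 7↦6, 8↦5, 9↦0, 10↦2]  zeros at y ∈ {0, 9}
  x = 7: [0↦8, 1↦3, 2↦5, 3↦3, 4↦8, 5↦9, 6↦6, 7↦10, 8↦10, 9↦6, 10↦9]  zeros at y ∈ ∅
  x = 8: [0↦3, 1↦10, 2↦2, 3↦1, 4↦7, 5↦9, 6↦7, 7↦1, 8↦2, 9↦10, 10↦3]  zeros at y ∈ ∅
  x = 9: [0↦7, 1↦4, 2↦8, 3↦8, 4↦4, 5↦7, 6↦6, 7↦1, 8↦3, 9↦1, 10↦6]  zeros at y ∈ ∅
  x = 10: [0↦9, 1↦7, 2↦1, 3↦2, 4↦10, 5↦3, 6↦3, 7↦10, 8↦2, 9↦1, 10↦7]  zeros at y ∈ ∅
Collecting zeros: affine points = {(1, 5), (1, 7), (2, 9), (3, 5), (3, 8), (4, 0), (4, 8), (5, 7), (6, 0), (6, 9)}.
Total count |C(F_11)_aff| = 10.


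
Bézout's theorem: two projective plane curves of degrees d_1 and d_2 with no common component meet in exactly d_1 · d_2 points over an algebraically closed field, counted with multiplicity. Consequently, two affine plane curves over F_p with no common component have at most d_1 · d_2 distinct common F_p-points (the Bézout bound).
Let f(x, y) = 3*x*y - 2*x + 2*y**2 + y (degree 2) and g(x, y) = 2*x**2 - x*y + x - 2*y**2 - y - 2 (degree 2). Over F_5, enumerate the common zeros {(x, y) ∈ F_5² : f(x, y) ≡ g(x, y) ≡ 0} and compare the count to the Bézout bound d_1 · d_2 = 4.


Common zeros: ∅; count = 0; Bézout bound = 4.

deg(f) = 2, deg(g) = 2, so Bézout bound = 4.
Scan x ∈ F_5. For each x, list the y ∈ F_5 with f(x, y) ≡ 0 and those with g(x, y) ≡ 0 (mod 5); the common zeros in that column are the intersection.
  x = 0: f ≡ 0 at y ∈ {0, 2}; g ≡ 0 at y ∈ {1}; common: ∅.
  x = 1: f ≡ 0 at y ∈ ∅; g ≡ 0 at y ∈ ∅; common: ∅.
  x = 2: f ≡ 0 at y ∈ {1, 3}; g ≡ 0 at y ∈ ∅; common: ∅.
  x = 3: f ≡ 0 at y ∈ ∅; g ≡ 0 at y ∈ ∅; common: ∅.
  x = 4: f ≡ 0 at y ∈ ∅; g ≡ 0 at y ∈ ∅; common: ∅.
Collecting: common zeros = ∅, so the count is 0.
Comparison with the Bézout bound: 0 ≤ 4 = deg(f)·deg(g), as expected for curves with no common component (the affine F_5-count falls short of the bound because intersections may lie at infinity, over extension fields, or carry multiplicity).


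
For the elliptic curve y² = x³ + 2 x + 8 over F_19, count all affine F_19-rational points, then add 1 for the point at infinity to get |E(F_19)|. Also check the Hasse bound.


Affine points = {(1, 7), (1, 12), (2, 1), (2, 18), (4, 2), (4, 17), (7, 2), (7, 17), (8, 2), (8, 17), (14, 5), (14, 14), (18, 9), (18, 10)}; affine count = 14; |E(F_19)| = 15.

Discriminant check: Δ ∝ 4a³ + 27b² = 4·2³ + 27·8² = 4·8 + 27·64 ≡ 12 (mod 19). Nonzero ⇒ E is nonsingular.
For each x ∈ F_19, compute rhs = x³ + 2·x + 8 mod 19, then count y ∈ F_19 with y² ≡ rhs.
  x = 0: rhs = 8, matching y values: none (0 points).
  x = 1: rhs = 11, matching y values: 7, 12 (2 points).
  x = 2: rhs = 1, matching y values: 1, 18 (2 points).
  x = 3: rhs = 3, matching y values: none (0 points).
  x = 4: rhs = 4, matching y values: 2, 17 (2 points).
  x = 5: rhs = 10, matching y values: none (0 points).
  x = 6: rhs = 8, matching y values: none (0 points).
  x = 7: rhs = 4, matching y values: 2, 17 (2 points).
  x = 8: rhs = 4, matching y values: 2, 17 (2 points).
  x = 9: rhs = 14, matching y values: none (0 points).
  x = 10: rhs = 2, matching y values: none (0 points).
  x = 11: rhs = 12, matching y values: none (0 points).
  x = 12: rhs = 12, matching y values: none (0 points).
  x = 13: rhs = 8, matching y values: none (0 points).
  x = 14: rhs = 6, matching y values: 5, 14 (2 points).
  x = 15: rhs = 12, matching y values: none (0 points).
  x = 16: rhs = 13, matching y values: none (0 points).
  x = 17: rhs = 15, matching y values: none (0 points).
  x = 18: rhs = 5, matching y values: 9, 10 (2 points).
Total affine count: 14.
Full point count |E(F_19)| = 14 + 1 = 15.
Hasse bound: |15 − (19+1)| = |-5| = 5 ≤ 2√19 ≈ 8.7178 ✓.


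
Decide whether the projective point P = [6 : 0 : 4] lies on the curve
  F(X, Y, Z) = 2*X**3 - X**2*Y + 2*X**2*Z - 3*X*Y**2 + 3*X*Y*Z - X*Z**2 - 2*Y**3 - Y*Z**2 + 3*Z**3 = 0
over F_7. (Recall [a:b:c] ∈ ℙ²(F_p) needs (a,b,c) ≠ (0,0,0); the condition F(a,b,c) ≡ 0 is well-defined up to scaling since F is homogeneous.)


F(6,0,4) ≡ 4 (mod 7); P is NOT on the curve.

Evaluate F(6, 0, 4) term-by-term (mod 7).
  2*X**3 ↦ 2·216·1·1 = 432
  -X**2*Y ↦ -1·36·0·1 = 0
  2*X**2*Z ↦ 2·36·1·4 = 288
  -3*X*Y**2 ↦ -3·6·0·1 = 0
  3*X*Y*Z ↦ 3·6·0·4 = 0
  -X*Z**2 ↦ -1·6·1·16 = -96
  -2*Y**3 ↦ -2·1·0·1 = 0
  -Y*Z**2 ↦ -1·1·0·16 = 0
  3*Z**3 ↦ 3·1·1·64 = 192
Sum: F(6, 0, 4) = (432) + (0) + (288) + (0) + (0) + (-96) + (0) + (0) + (192) = 816.
Reducing mod 7: 816 ≡ 4 (mod 7).
Since F(a, b, c) ≡ 4 ≠ 0 (mod 7), P does NOT lie on the curve.


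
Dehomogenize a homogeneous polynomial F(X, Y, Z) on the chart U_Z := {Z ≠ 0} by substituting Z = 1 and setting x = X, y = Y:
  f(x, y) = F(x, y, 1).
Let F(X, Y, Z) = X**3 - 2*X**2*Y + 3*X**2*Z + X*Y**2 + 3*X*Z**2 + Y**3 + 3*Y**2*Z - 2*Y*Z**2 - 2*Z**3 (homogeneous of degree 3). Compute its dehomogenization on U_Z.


f(x, y) = x**3 - 2*x**2*y + 3*x**2 + x*y**2 + 3*x + y**3 + 3*y**2 - 2*y - 2

On U_Z we set Z = 1. Each monomial c·X^i·Y^j·Z^k in F becomes c·x^i·y^j·1^k = c·x^i·y^j.
Substituting Z = 1: F(X, Y, 1) = x**3 - 2*x**2*y + 3*x**2 + x*y**2 + 3*x + y**3 + 3*y**2 - 2*y - 2.
Note: deg(f) ≤ deg(F) = 3; strict inequality happens when F is divisible by Z (lost terms).


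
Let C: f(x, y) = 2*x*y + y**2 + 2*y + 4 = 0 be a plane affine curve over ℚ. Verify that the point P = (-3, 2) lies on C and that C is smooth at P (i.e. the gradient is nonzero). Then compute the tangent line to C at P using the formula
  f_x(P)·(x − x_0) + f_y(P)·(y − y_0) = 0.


Tangent line at P: 4*x + 12 = 0.

Step 1: f(-3, 2) = 0, so P lies on C.
Step 2: partial derivatives
  f_x(x, y) = 2*y, f_y(x, y) = 2*x + 2*y + 2.
  f_x(P) = 4, f_y(P) = 0 (gradient nonzero, so P is smooth).
Step 3: tangent line at P: 4·(x − -3) + 0·(y − 2) = 0.
Expanding: 4*x + 12 = 0.


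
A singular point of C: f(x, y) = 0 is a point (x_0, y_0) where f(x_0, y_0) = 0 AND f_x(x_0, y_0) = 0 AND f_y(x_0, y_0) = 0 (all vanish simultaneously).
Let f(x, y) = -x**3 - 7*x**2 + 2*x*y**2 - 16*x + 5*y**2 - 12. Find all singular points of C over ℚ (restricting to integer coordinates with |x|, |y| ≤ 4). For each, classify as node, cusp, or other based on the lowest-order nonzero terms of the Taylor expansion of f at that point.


Singular points: {(-2, 0)}; classification: node.

Compute partial derivatives:
  f_x = -3*x**2 - 14*x + 2*y**2 - 16.
  f_y = 4*x*y + 10*y.
Scan x_0 ∈ {−4, ..., 4}. For each x_0, f_y(x_0, y) is a polynomial in y; find its integer roots y ∈ {−4, ..., 4}, then test f_x and f at those candidates.
  x = -4: f_y(-4, y) = -6*y; vanishes at y ∈ {0}. (-4, 0): f_x = -8 ≠ 0.
  x = -3: f_y(-3, y) = -2*y; vanishes at y ∈ {0}. (-3, 0): f_x = -1 ≠ 0.
  x = -2: f_y(-2, y) = 2*y; vanishes at y ∈ {0}. (-2, 0): f_x = 0, f = 0 — SINGULAR.
  x = -1: f_y(-1, y) = 6*y; vanishes at y ∈ {0}. (-1, 0): f_x = -5 ≠ 0.
  x = 0: f_y(0, y) = 10*y; vanishes at y ∈ {0}. (0, 0): f_x = -16 ≠ 0.
  x = 1: f_y(1, y) = 14*y; vanishes at y ∈ {0}. (1, 0): f_x = -33 ≠ 0.
  x = 2: f_y(2, y) = 18*y; vanishes at y ∈ {0}. (2, 0): f_x = -56 ≠ 0.
  x = 3: f_y(3, y) = 22*y; vanishes at y ∈ {0}. (3, 0): f_x = -85 ≠ 0.
  x = 4: f_y(4, y) = 26*y; vanishes at y ∈ {0}. (4, 0): f_x = -120 ≠ 0.
Only singular point on the grid: (-2, 0).
Classify: substitute x = -2 + u, y = 0 + v and expand: f = -u**3 - u**2 + 2*u*v**2 + v**2.
No constant or linear terms (consistent with a singular point). Quadratic part: -u**2 + v**2. Cubic part: -u**3 + 2*u*v**2.
The quadratic part v**2 - u**2 = (v − u)(v + u) splits into two distinct linear factors, so there are two distinct tangent lines y − 0 = ±(x − -2) — this is a node (ordinary double point).
Classification: node.


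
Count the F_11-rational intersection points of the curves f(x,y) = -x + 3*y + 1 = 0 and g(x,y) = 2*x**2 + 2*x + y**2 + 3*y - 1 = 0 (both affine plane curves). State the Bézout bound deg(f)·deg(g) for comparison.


Common zeros: {(5, 5), (7, 2)}; count = 2; Bézout bound = 2.

deg(f) = 1, deg(g) = 2, so Bézout bound = 2.
Scan x ∈ F_11. For each x, list the y ∈ F_11 with f(x, y) ≡ 0 and those with g(x, y) ≡ 0 (mod 11); the common zeros in that column are the intersection.
  x = 0: f ≡ 0 at y ∈ {7}; g ≡ 0 at y ∈ ∅; common: ∅.
  x = 1: f ≡ 0 at y ∈ {0}; g ≡ 0 at y ∈ ∅; common: ∅.
  x = 2: f ≡ 0 at y ∈ {4}; g ≡ 0 at y ∈ {0, 8}; common: ∅.
  x = 3: f ≡ 0 at y ∈ {8}; g ≡ 0 at y ∈ {2, 6}; common: ∅.
  x = 4: f ≡ 0 at y ∈ {1}; g ≡ 0 at y ∈ ∅; common: ∅.
  x = 5: f ≡ 0 at y ∈ {5}; g ≡ 0 at y ∈ {3, 5}; common: {5}.
  x = 6: f ≡ 0 at y ∈ {9}; g ≡ 0 at y ∈ ∅; common: ∅.
  x = 7: f ≡ 0 at y ∈ {2}; g ≡ 0 at y ∈ {2, 6}; common: {2}.
  x = 8: f ≡ 0 at y ∈ {6}; g ≡ 0 at y ∈ {0, 8}; common: ∅.
  x = 9: f ≡ 0 at y ∈ {10}; g ≡ 0 at y ∈ ∅; common: ∅.
  x = 10: f ≡ 0 at y ∈ {3}; g ≡ 0 at y ∈ ∅; common: ∅.
Collecting: common zeros = {(5, 5), (7, 2)}, so the count is 2.
Comparison with the Bézout bound: 2 ≤ 2 = deg(f)·deg(g), as expected for curves with no common component (the bound is attained).
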